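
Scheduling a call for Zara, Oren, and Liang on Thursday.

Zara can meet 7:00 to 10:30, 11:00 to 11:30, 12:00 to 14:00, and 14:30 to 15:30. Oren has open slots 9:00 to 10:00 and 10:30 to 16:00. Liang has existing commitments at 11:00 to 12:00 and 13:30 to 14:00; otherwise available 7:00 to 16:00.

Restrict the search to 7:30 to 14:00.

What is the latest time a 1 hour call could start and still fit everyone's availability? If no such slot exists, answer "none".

12:30

Liang free within 07:00–16:00: 07:00–11:00, 12:00–13:30, 14:00–16:00.
Zara ∩ Oren: 09:00–10:00, 11:00–11:30, 12:00–14:00, 14:30–15:30.
Zara ∩ Oren ∩ Liang: 09:00–10:00, 12:00–13:30, 14:30–15:30.
Restricted to 07:30–14:00: 09:00–10:00, 12:00–13:30.
Windows ≥ 60 min: 09:00–10:00, 12:00–13:30.
Latest start in the last window 12:00–13:30 is 13:30 − 60 min = 12:30.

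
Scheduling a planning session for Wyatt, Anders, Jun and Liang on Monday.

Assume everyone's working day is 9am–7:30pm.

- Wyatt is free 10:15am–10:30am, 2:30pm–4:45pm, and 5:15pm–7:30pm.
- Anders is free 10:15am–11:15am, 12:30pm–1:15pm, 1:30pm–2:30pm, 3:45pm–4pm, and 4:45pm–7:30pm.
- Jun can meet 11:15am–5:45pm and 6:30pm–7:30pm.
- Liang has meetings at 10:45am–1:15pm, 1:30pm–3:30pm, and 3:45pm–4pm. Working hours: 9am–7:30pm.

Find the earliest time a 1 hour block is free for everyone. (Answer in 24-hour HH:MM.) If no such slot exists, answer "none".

Liang free within 09:00–19:30: 09:00–10:45, 13:15–13:30, 15:30–15:45, 16:00–19:30.
Wyatt ∩ Anders: 10:15–10:30, 15:45–16:00, 17:15–19:30.
Wyatt ∩ Anders ∩ Jun: 15:45–16:00, 17:15–17:45, 18:30–19:30.
Wyatt ∩ Anders ∩ Jun ∩ Liang: 17:15–17:45, 18:30–19:30.
Windows ≥ 60 min: 18:30–19:30.
Earliest such window starts at 18:30.

18:30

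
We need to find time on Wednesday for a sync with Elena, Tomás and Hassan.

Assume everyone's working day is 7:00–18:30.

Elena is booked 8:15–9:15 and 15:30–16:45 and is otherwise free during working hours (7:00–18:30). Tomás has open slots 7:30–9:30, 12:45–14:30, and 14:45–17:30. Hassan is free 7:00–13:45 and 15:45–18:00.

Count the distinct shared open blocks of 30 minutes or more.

3

Elena free within 07:00–18:30: 07:00–08:15, 09:15–15:30, 16:45–18:30.
Elena ∩ Tomás: 07:30–08:15, 09:15–09:30, 12:45–14:30, 14:45–15:30, 16:45–17:30.
Elena ∩ Tomás ∩ Hassan: 07:30–08:15, 09:15–09:30, 12:45–13:45, 16:45–17:30.
Windows ≥ 30 min: 07:30–08:15, 12:45–13:45, 16:45–17:30.
That's 3 windows.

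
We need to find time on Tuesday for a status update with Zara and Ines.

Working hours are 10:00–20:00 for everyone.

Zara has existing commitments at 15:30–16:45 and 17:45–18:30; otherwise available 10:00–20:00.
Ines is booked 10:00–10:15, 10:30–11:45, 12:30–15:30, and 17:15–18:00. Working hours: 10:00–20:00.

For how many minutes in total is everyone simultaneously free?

180 minutes

Zara free within 10:00–20:00: 10:00–15:30, 16:45–17:45, 18:30–20:00.
Ines free within 10:00–20:00: 10:15–10:30, 11:45–12:30, 15:30–17:15, 18:00–20:00.
Zara ∩ Ines: 10:15–10:30, 11:45–12:30, 16:45–17:15, 18:30–20:00.
Total common minutes: 15 + 45 + 30 + 90 = 180.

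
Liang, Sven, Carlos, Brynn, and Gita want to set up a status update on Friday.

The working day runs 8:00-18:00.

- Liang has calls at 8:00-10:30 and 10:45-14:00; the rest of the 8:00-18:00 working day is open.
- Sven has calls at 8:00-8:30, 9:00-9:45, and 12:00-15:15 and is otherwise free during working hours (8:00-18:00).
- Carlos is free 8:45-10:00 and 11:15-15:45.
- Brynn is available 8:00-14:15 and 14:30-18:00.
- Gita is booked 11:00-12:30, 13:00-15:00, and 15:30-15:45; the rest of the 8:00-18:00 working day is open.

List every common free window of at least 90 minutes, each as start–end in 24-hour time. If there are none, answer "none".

none

Liang free within 08:00–18:00: 10:30–10:45, 14:00–18:00.
Sven free within 08:00–18:00: 08:30–09:00, 09:45–12:00, 15:15–18:00.
Gita free within 08:00–18:00: 08:00–11:00, 12:30–13:00, 15:00–15:30, 15:45–18:00.
Liang ∩ Sven: 10:30–10:45, 15:15–18:00.
Liang ∩ Sven ∩ Carlos: 15:15–15:45.
Liang ∩ Sven ∩ Carlos ∩ Brynn: 15:15–15:45.
Liang ∩ Sven ∩ Carlos ∩ Brynn ∩ Gita: 15:15–15:30.
Windows ≥ 90 min: (none).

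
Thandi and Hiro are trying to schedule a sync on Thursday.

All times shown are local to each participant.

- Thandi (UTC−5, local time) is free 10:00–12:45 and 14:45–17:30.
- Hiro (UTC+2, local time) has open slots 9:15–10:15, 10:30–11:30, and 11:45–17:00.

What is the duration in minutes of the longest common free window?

Thandi → UTC: 15:00–17:45, 19:45–22:30.
Hiro → UTC: 07:15–08:15, 08:30–09:30, 09:45–15:00.
Thandi ∩ Hiro: (none).
No common window.

0 minutes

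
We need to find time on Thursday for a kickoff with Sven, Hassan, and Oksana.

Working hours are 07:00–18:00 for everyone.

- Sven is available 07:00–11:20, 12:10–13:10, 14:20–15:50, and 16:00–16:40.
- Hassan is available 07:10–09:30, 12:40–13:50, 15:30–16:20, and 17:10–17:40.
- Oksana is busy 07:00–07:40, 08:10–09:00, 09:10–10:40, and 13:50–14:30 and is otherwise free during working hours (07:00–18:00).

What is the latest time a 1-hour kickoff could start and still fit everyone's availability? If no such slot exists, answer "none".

none

Oksana free within 07:00–18:00: 07:40–08:10, 09:00–09:10, 10:40–13:50, 14:30–18:00.
Sven ∩ Hassan: 07:10–09:30, 12:40–13:10, 15:30–15:50, 16:00–16:20.
Sven ∩ Hassan ∩ Oksana: 07:40–08:10, 09:00–09:10, 12:40–13:10, 15:30–15:50, 16:00–16:20.
Windows ≥ 60 min: (none).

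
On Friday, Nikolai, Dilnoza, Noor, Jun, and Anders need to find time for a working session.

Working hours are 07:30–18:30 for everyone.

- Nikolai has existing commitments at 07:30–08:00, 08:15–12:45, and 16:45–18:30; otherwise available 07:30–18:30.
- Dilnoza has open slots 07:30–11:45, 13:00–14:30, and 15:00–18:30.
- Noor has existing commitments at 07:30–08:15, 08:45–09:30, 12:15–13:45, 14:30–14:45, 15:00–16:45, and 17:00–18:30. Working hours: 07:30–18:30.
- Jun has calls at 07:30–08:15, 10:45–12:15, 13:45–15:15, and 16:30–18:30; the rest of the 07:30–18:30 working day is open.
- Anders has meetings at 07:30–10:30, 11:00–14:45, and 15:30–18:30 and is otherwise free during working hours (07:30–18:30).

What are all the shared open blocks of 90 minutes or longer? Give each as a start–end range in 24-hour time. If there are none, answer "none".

Nikolai free within 07:30–18:30: 08:00–08:15, 12:45–16:45.
Noor free within 07:30–18:30: 08:15–08:45, 09:30–12:15, 13:45–14:30, 14:45–15:00, 16:45–17:00.
Jun free within 07:30–18:30: 08:15–10:45, 12:15–13:45, 15:15–16:30.
Anders free within 07:30–18:30: 10:30–11:00, 14:45–15:30.
Nikolai ∩ Dilnoza: 08:00–08:15, 13:00–14:30, 15:00–16:45.
Nikolai ∩ Dilnoza ∩ Noor: 13:45–14:30.
Nikolai ∩ Dilnoza ∩ Noor ∩ Jun: (none).
Nikolai ∩ Dilnoza ∩ Noor ∩ Jun ∩ Anders: (none).
Windows ≥ 90 min: (none).

none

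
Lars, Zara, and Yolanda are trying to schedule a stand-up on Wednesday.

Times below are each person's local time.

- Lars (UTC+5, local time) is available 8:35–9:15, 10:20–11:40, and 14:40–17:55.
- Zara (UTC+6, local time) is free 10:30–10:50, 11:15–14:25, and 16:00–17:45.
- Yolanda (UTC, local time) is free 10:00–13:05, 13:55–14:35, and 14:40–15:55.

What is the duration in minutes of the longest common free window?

Lars → UTC: 03:35–04:15, 05:20–06:40, 09:40–12:55.
Zara → UTC: 04:30–04:50, 05:15–08:25, 10:00–11:45.
Yolanda → UTC: 10:00–13:05, 13:55–14:35, 14:40–15:55.
Lars ∩ Zara: 05:20–06:40, 10:00–11:45.
Lars ∩ Zara ∩ Yolanda: 10:00–11:45.
Single common window of 105 minutes.

105 minutes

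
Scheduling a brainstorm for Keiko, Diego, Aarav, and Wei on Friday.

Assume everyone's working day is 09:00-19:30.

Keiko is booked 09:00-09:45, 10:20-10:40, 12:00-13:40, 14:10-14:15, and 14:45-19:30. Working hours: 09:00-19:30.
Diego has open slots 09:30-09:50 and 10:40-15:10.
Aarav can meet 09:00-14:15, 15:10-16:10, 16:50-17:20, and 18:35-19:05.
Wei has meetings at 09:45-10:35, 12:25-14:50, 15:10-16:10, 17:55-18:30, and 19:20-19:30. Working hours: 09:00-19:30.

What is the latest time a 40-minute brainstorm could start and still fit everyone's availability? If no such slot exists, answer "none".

Keiko free within 09:00–19:30: 09:45–10:20, 10:40–12:00, 13:40–14:10, 14:15–14:45.
Wei free within 09:00–19:30: 09:00–09:45, 10:35–12:25, 14:50–15:10, 16:10–17:55, 18:30–19:20.
Keiko ∩ Diego: 09:45–09:50, 10:40–12:00, 13:40–14:10, 14:15–14:45.
Keiko ∩ Diego ∩ Aarav: 09:45–09:50, 10:40–12:00, 13:40–14:10.
Keiko ∩ Diego ∩ Aarav ∩ Wei: 10:40–12:00.
Windows ≥ 40 min: 10:40–12:00.
Latest start in the last window 10:40–12:00 is 12:00 − 40 min = 11:20.

11:20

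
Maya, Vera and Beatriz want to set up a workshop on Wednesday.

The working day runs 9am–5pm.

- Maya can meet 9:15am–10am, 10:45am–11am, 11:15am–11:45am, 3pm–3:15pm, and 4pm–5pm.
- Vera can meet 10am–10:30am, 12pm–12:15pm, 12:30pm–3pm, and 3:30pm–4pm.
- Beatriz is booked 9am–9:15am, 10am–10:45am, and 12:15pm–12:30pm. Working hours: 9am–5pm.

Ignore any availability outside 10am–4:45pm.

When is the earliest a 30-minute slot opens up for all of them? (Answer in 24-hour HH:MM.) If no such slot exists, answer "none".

Beatriz free within 09:00–17:00: 09:15–10:00, 10:45–12:15, 12:30–17:00.
Maya ∩ Vera: (none).
Maya ∩ Vera ∩ Beatriz: (none).
Restricted to 10:00–16:45: (none).
Windows ≥ 30 min: (none).

none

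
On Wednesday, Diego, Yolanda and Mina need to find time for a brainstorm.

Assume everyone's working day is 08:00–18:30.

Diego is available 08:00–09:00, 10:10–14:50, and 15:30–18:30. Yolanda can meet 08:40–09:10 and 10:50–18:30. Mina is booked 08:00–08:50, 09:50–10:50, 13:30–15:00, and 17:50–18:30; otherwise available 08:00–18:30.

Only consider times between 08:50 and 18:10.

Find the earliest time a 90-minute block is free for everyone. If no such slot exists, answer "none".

10:50

Mina free within 08:00–18:30: 08:50–09:50, 10:50–13:30, 15:00–17:50.
Diego ∩ Yolanda: 08:40–09:00, 10:50–14:50, 15:30–18:30.
Diego ∩ Yolanda ∩ Mina: 08:50–09:00, 10:50–13:30, 15:30–17:50.
Restricted to 08:50–18:10: 08:50–09:00, 10:50–13:30, 15:30–17:50.
Windows ≥ 90 min: 10:50–13:30, 15:30–17:50.
Earliest such window starts at 10:50.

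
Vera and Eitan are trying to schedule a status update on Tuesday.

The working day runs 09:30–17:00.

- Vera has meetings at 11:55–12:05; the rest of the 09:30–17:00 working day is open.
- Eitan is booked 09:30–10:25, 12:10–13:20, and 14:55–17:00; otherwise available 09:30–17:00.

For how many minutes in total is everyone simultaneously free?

Vera free within 09:30–17:00: 09:30–11:55, 12:05–17:00.
Eitan free within 09:30–17:00: 10:25–12:10, 13:20–14:55.
Vera ∩ Eitan: 10:25–11:55, 12:05–12:10, 13:20–14:55.
Total common minutes: 90 + 5 + 95 = 190.

190 minutes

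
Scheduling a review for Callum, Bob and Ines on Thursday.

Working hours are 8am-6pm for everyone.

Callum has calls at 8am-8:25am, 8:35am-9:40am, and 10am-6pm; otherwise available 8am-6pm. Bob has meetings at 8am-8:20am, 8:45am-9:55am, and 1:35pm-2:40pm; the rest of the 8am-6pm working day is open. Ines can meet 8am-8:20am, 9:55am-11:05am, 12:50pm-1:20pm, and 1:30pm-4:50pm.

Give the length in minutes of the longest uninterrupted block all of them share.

Callum free within 08:00–18:00: 08:25–08:35, 09:40–10:00.
Bob free within 08:00–18:00: 08:20–08:45, 09:55–13:35, 14:40–18:00.
Callum ∩ Bob: 08:25–08:35, 09:55–10:00.
Callum ∩ Bob ∩ Ines: 09:55–10:00.
Single common window of 5 minutes.

5 minutes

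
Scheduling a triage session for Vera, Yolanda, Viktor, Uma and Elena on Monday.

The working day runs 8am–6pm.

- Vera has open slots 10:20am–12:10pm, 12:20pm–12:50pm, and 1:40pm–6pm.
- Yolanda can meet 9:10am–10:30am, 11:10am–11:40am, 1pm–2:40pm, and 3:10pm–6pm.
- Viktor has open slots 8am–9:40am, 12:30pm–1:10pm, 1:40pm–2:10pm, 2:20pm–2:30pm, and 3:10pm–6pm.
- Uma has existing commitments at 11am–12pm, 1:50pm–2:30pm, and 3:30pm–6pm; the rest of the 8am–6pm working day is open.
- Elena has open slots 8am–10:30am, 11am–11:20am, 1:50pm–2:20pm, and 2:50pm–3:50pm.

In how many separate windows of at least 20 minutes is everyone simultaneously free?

Uma free within 08:00–18:00: 08:00–11:00, 12:00–13:50, 14:30–15:30.
Vera ∩ Yolanda: 10:20–10:30, 11:10–11:40, 13:40–14:40, 15:10–18:00.
Vera ∩ Yolanda ∩ Viktor: 13:40–14:10, 14:20–14:30, 15:10–18:00.
Vera ∩ Yolanda ∩ Viktor ∩ Uma: 13:40–13:50, 15:10–15:30.
Vera ∩ Yolanda ∩ Viktor ∩ Uma ∩ Elena: 15:10–15:30.
Windows ≥ 20 min: 15:10–15:30.
That's 1 window.

1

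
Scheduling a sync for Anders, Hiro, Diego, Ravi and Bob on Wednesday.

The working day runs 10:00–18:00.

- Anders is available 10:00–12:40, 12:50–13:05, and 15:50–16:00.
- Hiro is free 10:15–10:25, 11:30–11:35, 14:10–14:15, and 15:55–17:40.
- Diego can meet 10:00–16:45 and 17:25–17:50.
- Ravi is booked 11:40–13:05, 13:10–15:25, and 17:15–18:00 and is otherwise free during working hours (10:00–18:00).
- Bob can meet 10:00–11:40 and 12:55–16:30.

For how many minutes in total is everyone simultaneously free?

Ravi free within 10:00–18:00: 10:00–11:40, 13:05–13:10, 15:25–17:15.
Anders ∩ Hiro: 10:15–10:25, 11:30–11:35, 15:55–16:00.
Anders ∩ Hiro ∩ Diego: 10:15–10:25, 11:30–11:35, 15:55–16:00.
Anders ∩ Hiro ∩ Diego ∩ Ravi: 10:15–10:25, 11:30–11:35, 15:55–16:00.
Anders ∩ Hiro ∩ Diego ∩ Ravi ∩ Bob: 10:15–10:25, 11:30–11:35, 15:55–16:00.
Total common minutes: 10 + 5 + 5 = 20.

20 minutes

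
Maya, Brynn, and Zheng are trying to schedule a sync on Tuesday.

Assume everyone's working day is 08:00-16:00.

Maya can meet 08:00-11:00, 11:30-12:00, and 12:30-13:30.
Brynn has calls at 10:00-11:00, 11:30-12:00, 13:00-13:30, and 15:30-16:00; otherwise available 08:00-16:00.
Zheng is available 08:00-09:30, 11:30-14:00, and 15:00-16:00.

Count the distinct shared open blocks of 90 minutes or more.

Brynn free within 08:00–16:00: 08:00–10:00, 11:00–11:30, 12:00–13:00, 13:30–15:30.
Maya ∩ Brynn: 08:00–10:00, 12:30–13:00.
Maya ∩ Brynn ∩ Zheng: 08:00–09:30, 12:30–13:00.
Windows ≥ 90 min: 08:00–09:30.
That's 1 window.

1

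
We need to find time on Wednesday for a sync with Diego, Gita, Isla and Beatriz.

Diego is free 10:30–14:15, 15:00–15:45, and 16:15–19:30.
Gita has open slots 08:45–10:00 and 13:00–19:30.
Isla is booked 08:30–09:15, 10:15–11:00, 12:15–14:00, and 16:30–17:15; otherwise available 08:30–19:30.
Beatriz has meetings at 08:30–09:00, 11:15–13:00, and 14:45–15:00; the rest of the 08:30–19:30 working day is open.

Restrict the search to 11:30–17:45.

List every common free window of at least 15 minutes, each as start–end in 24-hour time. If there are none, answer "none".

14:00–14:15, 15:00–15:45, 16:15–16:30, 17:15–17:45

Isla free within 08:30–19:30: 09:15–10:15, 11:00–12:15, 14:00–16:30, 17:15–19:30.
Beatriz free within 08:30–19:30: 09:00–11:15, 13:00–14:45, 15:00–19:30.
Diego ∩ Gita: 13:00–14:15, 15:00–15:45, 16:15–19:30.
Diego ∩ Gita ∩ Isla: 14:00–14:15, 15:00–15:45, 16:15–16:30, 17:15–19:30.
Diego ∩ Gita ∩ Isla ∩ Beatriz: 14:00–14:15, 15:00–15:45, 16:15–16:30, 17:15–19:30.
Restricted to 11:30–17:45: 14:00–14:15, 15:00–15:45, 16:15–16:30, 17:15–17:45.
Windows ≥ 15 min: 14:00–14:15, 15:00–15:45, 16:15–16:30, 17:15–17:45.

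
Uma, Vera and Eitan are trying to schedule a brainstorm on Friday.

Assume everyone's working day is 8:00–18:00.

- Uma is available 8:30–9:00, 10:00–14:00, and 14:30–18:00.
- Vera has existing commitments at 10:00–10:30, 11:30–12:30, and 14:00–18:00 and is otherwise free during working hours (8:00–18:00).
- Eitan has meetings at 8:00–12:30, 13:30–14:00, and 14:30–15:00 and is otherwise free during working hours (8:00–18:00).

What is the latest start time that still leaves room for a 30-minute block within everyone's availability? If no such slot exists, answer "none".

13:00

Vera free within 08:00–18:00: 08:00–10:00, 10:30–11:30, 12:30–14:00.
Eitan free within 08:00–18:00: 12:30–13:30, 14:00–14:30, 15:00–18:00.
Uma ∩ Vera: 08:30–09:00, 10:30–11:30, 12:30–14:00.
Uma ∩ Vera ∩ Eitan: 12:30–13:30.
Windows ≥ 30 min: 12:30–13:30.
Latest start in the last window 12:30–13:30 is 13:30 − 30 min = 13:00.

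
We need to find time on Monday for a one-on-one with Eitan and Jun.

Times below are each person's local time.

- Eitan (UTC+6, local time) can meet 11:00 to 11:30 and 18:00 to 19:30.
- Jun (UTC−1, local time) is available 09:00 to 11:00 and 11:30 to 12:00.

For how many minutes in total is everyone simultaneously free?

Eitan → UTC: 05:00–05:30, 12:00–13:30.
Jun → UTC: 10:00–12:00, 12:30–13:00.
Eitan ∩ Jun: 12:30–13:00.
Total common minutes: 30.

30 minutes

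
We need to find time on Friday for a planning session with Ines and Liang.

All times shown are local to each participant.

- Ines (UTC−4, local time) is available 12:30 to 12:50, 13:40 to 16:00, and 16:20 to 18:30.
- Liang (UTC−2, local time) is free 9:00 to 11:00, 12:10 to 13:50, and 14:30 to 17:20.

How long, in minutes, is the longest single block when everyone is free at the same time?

Ines → UTC: 16:30–16:50, 17:40–20:00, 20:20–22:30.
Liang → UTC: 11:00–13:00, 14:10–15:50, 16:30–19:20.
Ines ∩ Liang: 16:30–16:50, 17:40–19:20.
Common window lengths: 20, 100 min; longest is 100.

100 minutes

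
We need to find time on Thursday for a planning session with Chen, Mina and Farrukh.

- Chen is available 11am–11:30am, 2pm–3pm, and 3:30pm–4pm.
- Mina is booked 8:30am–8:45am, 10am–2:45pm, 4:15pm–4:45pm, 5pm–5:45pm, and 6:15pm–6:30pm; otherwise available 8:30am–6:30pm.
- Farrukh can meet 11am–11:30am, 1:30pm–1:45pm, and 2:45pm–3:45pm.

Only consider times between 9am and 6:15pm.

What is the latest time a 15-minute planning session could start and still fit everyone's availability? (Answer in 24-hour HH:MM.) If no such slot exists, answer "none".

15:30

Mina free within 08:30–18:30: 08:45–10:00, 14:45–16:15, 16:45–17:00, 17:45–18:15.
Chen ∩ Mina: 14:45–15:00, 15:30–16:00.
Chen ∩ Mina ∩ Farrukh: 14:45–15:00, 15:30–15:45.
Restricted to 09:00–18:15: 14:45–15:00, 15:30–15:45.
Windows ≥ 15 min: 14:45–15:00, 15:30–15:45.
Latest start in the last window 15:30–15:45 is 15:45 − 15 min = 15:30.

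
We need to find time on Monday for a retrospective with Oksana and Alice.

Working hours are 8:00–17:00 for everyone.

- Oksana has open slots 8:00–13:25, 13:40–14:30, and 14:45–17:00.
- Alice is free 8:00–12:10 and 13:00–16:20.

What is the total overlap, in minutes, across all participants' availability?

420 minutes

Oksana ∩ Alice: 08:00–12:10, 13:00–13:25, 13:40–14:30, 14:45–16:20.
Total common minutes: 250 + 25 + 50 + 95 = 420.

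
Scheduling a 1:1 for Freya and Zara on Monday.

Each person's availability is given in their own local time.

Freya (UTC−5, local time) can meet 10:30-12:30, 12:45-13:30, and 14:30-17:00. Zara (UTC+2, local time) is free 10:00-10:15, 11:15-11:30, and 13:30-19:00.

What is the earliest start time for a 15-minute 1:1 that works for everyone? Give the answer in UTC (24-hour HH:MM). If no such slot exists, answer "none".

Freya → UTC: 15:30–17:30, 17:45–18:30, 19:30–22:00.
Zara → UTC: 08:00–08:15, 09:15–09:30, 11:30–17:00.
Freya ∩ Zara: 15:30–17:00.
Windows ≥ 15 min: 15:30–17:00.
Earliest such window starts at 15:30.

15:30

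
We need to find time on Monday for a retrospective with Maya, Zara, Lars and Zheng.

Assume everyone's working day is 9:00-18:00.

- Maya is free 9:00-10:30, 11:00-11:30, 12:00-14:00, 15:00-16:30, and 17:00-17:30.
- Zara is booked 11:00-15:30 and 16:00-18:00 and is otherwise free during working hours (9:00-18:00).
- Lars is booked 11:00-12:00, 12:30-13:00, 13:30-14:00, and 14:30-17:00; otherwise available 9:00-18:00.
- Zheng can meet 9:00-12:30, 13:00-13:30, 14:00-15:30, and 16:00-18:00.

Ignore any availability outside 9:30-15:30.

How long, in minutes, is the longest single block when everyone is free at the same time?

Zara free within 09:00–18:00: 09:00–11:00, 15:30–16:00.
Lars free within 09:00–18:00: 09:00–11:00, 12:00–12:30, 13:00–13:30, 14:00–14:30, 17:00–18:00.
Maya ∩ Zara: 09:00–10:30, 15:30–16:00.
Maya ∩ Zara ∩ Lars: 09:00–10:30.
Maya ∩ Zara ∩ Lars ∩ Zheng: 09:00–10:30.
Restricted to 09:30–15:30: 09:30–10:30.
Single common window of 60 minutes.

60 minutes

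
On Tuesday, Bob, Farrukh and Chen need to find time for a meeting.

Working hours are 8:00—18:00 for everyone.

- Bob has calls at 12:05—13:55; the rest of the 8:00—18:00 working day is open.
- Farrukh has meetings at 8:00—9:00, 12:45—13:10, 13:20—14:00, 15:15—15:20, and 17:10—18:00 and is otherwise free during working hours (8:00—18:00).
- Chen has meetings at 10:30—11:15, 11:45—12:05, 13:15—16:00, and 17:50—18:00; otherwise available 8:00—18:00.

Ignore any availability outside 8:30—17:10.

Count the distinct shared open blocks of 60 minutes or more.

Bob free within 08:00–18:00: 08:00–12:05, 13:55–18:00.
Farrukh free within 08:00–18:00: 09:00–12:45, 13:10–13:20, 14:00–15:15, 15:20–17:10.
Chen free within 08:00–18:00: 08:00–10:30, 11:15–11:45, 12:05–13:15, 16:00–17:50.
Bob ∩ Farrukh: 09:00–12:05, 14:00–15:15, 15:20–17:10.
Bob ∩ Farrukh ∩ Chen: 09:00–10:30, 11:15–11:45, 16:00–17:10.
Restricted to 08:30–17:10: 09:00–10:30, 11:15–11:45, 16:00–17:10.
Windows ≥ 60 min: 09:00–10:30, 16:00–17:10.
That's 2 windows.

2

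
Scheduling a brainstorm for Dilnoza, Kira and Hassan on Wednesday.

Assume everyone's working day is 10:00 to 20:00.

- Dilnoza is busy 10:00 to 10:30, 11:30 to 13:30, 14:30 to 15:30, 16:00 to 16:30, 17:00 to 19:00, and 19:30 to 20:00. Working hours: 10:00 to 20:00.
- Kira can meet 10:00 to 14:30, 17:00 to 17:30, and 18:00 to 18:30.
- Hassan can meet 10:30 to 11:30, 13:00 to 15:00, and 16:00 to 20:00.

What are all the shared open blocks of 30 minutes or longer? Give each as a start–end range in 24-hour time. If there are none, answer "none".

Dilnoza free within 10:00–20:00: 10:30–11:30, 13:30–14:30, 15:30–16:00, 16:30–17:00, 19:00–19:30.
Dilnoza ∩ Kira: 10:30–11:30, 13:30–14:30.
Dilnoza ∩ Kira ∩ Hassan: 10:30–11:30, 13:30–14:30.
Windows ≥ 30 min: 10:30–11:30, 13:30–14:30.

10:30–11:30, 13:30–14:30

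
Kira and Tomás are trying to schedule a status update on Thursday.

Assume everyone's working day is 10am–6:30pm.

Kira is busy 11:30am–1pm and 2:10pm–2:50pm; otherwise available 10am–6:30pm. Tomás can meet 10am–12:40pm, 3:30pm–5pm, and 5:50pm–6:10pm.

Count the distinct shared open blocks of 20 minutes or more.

Kira free within 10:00–18:30: 10:00–11:30, 13:00–14:10, 14:50–18:30.
Kira ∩ Tomás: 10:00–11:30, 15:30–17:00, 17:50–18:10.
Windows ≥ 20 min: 10:00–11:30, 15:30–17:00, 17:50–18:10.
That's 3 windows.

3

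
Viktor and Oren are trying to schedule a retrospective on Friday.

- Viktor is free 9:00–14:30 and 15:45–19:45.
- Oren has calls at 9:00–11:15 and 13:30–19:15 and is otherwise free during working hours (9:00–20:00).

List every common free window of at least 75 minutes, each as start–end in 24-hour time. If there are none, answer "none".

Oren free within 09:00–20:00: 11:15–13:30, 19:15–20:00.
Viktor ∩ Oren: 11:15–13:30, 19:15–19:45.
Windows ≥ 75 min: 11:15–13:30.

11:15–13:30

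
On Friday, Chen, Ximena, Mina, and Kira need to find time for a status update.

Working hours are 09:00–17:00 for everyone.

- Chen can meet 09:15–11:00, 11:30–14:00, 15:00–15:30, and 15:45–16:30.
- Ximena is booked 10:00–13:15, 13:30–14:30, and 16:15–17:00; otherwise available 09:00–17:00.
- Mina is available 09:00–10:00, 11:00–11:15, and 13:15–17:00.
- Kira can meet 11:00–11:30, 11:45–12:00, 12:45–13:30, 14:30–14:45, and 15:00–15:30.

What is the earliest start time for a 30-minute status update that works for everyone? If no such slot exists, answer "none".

15:00

Ximena free within 09:00–17:00: 09:00–10:00, 13:15–13:30, 14:30–16:15.
Chen ∩ Ximena: 09:15–10:00, 13:15–13:30, 15:00–15:30, 15:45–16:15.
Chen ∩ Ximena ∩ Mina: 09:15–10:00, 13:15–13:30, 15:00–15:30, 15:45–16:15.
Chen ∩ Ximena ∩ Mina ∩ Kira: 13:15–13:30, 15:00–15:30.
Windows ≥ 30 min: 15:00–15:30.
Earliest such window starts at 15:00.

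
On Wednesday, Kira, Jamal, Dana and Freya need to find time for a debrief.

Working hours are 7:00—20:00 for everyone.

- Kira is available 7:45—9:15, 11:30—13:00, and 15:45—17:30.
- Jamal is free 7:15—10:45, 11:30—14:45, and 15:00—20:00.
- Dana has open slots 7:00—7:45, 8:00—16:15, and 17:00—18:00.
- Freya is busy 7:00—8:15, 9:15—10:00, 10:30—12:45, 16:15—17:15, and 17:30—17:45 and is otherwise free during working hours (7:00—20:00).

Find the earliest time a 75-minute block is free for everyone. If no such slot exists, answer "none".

Freya free within 07:00–20:00: 08:15–09:15, 10:00–10:30, 12:45–16:15, 17:15–17:30, 17:45–20:00.
Kira ∩ Jamal: 07:45–09:15, 11:30–13:00, 15:45–17:30.
Kira ∩ Jamal ∩ Dana: 08:00–09:15, 11:30–13:00, 15:45–16:15, 17:00–17:30.
Kira ∩ Jamal ∩ Dana ∩ Freya: 08:15–09:15, 12:45–13:00, 15:45–16:15, 17:15–17:30.
Windows ≥ 75 min: (none).

none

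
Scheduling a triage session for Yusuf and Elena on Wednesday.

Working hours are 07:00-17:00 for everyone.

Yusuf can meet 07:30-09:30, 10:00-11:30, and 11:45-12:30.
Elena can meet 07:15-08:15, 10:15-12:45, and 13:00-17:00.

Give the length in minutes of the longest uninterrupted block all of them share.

75 minutes

Yusuf ∩ Elena: 07:30–08:15, 10:15–11:30, 11:45–12:30.
Common window lengths: 45, 75, 45 min; longest is 75.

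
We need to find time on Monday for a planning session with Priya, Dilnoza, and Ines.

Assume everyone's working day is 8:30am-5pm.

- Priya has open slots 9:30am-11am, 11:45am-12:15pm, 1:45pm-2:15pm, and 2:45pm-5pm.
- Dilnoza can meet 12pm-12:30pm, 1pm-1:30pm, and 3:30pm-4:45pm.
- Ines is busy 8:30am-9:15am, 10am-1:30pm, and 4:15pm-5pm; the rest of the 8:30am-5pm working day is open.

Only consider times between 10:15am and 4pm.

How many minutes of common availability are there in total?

30 minutes

Ines free within 08:30–17:00: 09:15–10:00, 13:30–16:15.
Priya ∩ Dilnoza: 12:00–12:15, 15:30–16:45.
Priya ∩ Dilnoza ∩ Ines: 15:30–16:15.
Restricted to 10:15–16:00: 15:30–16:00.
Total common minutes: 30.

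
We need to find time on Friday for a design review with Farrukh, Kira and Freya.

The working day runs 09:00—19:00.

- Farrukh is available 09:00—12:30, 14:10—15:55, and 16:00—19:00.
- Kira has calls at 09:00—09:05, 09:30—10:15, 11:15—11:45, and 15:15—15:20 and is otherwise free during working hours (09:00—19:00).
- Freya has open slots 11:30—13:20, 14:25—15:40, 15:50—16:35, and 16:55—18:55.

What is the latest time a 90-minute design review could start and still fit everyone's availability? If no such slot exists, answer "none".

17:25

Kira free within 09:00–19:00: 09:05–09:30, 10:15–11:15, 11:45–15:15, 15:20–19:00.
Farrukh ∩ Kira: 09:05–09:30, 10:15–11:15, 11:45–12:30, 14:10–15:15, 15:20–15:55, 16:00–19:00.
Farrukh ∩ Kira ∩ Freya: 11:45–12:30, 14:25–15:15, 15:20–15:40, 15:50–15:55, 16:00–16:35, 16:55–18:55.
Windows ≥ 90 min: 16:55–18:55.
Latest start in the last window 16:55–18:55 is 18:55 − 90 min = 17:25.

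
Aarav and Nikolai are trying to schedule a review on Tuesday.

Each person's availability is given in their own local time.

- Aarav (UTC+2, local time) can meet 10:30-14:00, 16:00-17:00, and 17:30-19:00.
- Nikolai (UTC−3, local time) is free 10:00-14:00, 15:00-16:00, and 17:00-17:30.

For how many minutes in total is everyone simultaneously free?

150 minutes

Aarav → UTC: 08:30–12:00, 14:00–15:00, 15:30–17:00.
Nikolai → UTC: 13:00–17:00, 18:00–19:00, 20:00–20:30.
Aarav ∩ Nikolai: 14:00–15:00, 15:30–17:00.
Total common minutes: 60 + 90 = 150.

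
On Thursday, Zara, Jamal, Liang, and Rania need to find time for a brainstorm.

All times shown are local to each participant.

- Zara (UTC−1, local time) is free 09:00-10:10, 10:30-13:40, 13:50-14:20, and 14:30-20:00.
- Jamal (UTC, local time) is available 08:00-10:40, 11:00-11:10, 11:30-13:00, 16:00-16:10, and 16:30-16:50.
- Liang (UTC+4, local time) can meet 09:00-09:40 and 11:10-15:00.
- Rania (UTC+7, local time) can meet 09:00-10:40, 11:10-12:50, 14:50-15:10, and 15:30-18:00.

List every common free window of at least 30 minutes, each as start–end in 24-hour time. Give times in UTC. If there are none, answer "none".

Zara → UTC: 10:00–11:10, 11:30–14:40, 14:50–15:20, 15:30–21:00.
Jamal → UTC: 08:00–10:40, 11:00–11:10, 11:30–13:00, 16:00–16:10, 16:30–16:50.
Liang → UTC: 05:00–05:40, 07:10–11:00.
Rania → UTC: 02:00–03:40, 04:10–05:50, 07:50–08:10, 08:30–11:00.
Zara ∩ Jamal: 10:00–10:40, 11:00–11:10, 11:30–13:00, 16:00–16:10, 16:30–16:50.
Zara ∩ Jamal ∩ Liang: 10:00–10:40.
Zara ∩ Jamal ∩ Liang ∩ Rania: 10:00–10:40.
Windows ≥ 30 min: 10:00–10:40.

10:00–10:40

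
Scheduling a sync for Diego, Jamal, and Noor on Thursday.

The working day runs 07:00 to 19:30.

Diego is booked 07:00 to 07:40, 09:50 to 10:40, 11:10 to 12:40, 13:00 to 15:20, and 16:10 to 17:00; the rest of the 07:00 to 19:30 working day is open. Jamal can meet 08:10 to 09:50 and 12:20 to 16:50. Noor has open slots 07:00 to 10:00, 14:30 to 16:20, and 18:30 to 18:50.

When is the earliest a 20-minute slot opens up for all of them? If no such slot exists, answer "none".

08:10

Diego free within 07:00–19:30: 07:40–09:50, 10:40–11:10, 12:40–13:00, 15:20–16:10, 17:00–19:30.
Diego ∩ Jamal: 08:10–09:50, 12:40–13:00, 15:20–16:10.
Diego ∩ Jamal ∩ Noor: 08:10–09:50, 15:20–16:10.
Windows ≥ 20 min: 08:10–09:50, 15:20–16:10.
Earliest such window starts at 08:10.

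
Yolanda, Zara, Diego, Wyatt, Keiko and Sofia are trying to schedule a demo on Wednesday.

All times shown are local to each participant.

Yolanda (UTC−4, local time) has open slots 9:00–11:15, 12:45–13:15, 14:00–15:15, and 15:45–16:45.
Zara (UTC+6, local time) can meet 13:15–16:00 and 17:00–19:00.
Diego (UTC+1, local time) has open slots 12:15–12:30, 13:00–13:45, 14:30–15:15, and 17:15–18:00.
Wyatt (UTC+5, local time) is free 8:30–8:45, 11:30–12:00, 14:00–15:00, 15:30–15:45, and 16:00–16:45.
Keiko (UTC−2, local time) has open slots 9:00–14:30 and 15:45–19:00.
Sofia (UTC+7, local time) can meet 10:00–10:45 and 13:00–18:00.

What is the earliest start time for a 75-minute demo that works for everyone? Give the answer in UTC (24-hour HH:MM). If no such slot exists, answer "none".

Yolanda → UTC: 13:00–15:15, 16:45–17:15, 18:00–19:15, 19:45–20:45.
Zara → UTC: 07:15–10:00, 11:00–13:00.
Diego → UTC: 11:15–11:30, 12:00–12:45, 13:30–14:15, 16:15–17:00.
Wyatt → UTC: 03:30–03:45, 06:30–07:00, 09:00–10:00, 10:30–10:45, 11:00–11:45.
Keiko → UTC: 11:00–16:30, 17:45–21:00.
Sofia → UTC: 03:00–03:45, 06:00–11:00.
Yolanda ∩ Zara: (none).
Yolanda ∩ Zara ∩ Diego: (none).
Yolanda ∩ Zara ∩ Diego ∩ Wyatt: (none).
Yolanda ∩ Zara ∩ Diego ∩ Wyatt ∩ Keiko: (none).
Yolanda ∩ Zara ∩ Diego ∩ Wyatt ∩ Keiko ∩ Sofia: (none).
Windows ≥ 75 min: (none).

none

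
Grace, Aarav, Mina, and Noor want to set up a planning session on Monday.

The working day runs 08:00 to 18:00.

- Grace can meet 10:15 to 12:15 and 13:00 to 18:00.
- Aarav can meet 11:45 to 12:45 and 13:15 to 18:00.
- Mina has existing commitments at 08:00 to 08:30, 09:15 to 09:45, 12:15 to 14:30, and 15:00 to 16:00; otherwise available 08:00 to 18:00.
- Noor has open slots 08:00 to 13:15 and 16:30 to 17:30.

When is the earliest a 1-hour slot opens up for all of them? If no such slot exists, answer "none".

16:30

Mina free within 08:00–18:00: 08:30–09:15, 09:45–12:15, 14:30–15:00, 16:00–18:00.
Grace ∩ Aarav: 11:45–12:15, 13:15–18:00.
Grace ∩ Aarav ∩ Mina: 11:45–12:15, 14:30–15:00, 16:00–18:00.
Grace ∩ Aarav ∩ Mina ∩ Noor: 11:45–12:15, 16:30–17:30.
Windows ≥ 60 min: 16:30–17:30.
Earliest such window starts at 16:30.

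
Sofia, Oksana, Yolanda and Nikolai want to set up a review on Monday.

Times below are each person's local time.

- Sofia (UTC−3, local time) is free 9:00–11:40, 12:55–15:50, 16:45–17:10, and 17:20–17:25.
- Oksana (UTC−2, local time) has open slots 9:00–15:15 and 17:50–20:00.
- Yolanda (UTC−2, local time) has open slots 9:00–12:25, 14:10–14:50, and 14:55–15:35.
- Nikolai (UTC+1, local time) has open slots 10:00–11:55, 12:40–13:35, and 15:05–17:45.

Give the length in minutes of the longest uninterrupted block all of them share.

35 minutes

Sofia → UTC: 12:00–14:40, 15:55–18:50, 19:45–20:10, 20:20–20:25.
Oksana → UTC: 11:00–17:15, 19:50–22:00.
Yolanda → UTC: 11:00–14:25, 16:10–16:50, 16:55–17:35.
Nikolai → UTC: 09:00–10:55, 11:40–12:35, 14:05–16:45.
Sofia ∩ Oksana: 12:00–14:40, 15:55–17:15, 19:50–20:10, 20:20–20:25.
Sofia ∩ Oksana ∩ Yolanda: 12:00–14:25, 16:10–16:50, 16:55–17:15.
Sofia ∩ Oksana ∩ Yolanda ∩ Nikolai: 12:00–12:35, 14:05–14:25, 16:10–16:45.
Common window lengths: 35, 20, 35 min; longest is 35.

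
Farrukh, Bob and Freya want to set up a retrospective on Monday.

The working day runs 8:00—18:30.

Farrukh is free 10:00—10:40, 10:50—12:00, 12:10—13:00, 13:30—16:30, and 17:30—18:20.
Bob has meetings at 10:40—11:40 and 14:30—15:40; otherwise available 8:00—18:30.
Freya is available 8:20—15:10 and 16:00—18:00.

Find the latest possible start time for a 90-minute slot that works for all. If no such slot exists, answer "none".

none

Bob free within 08:00–18:30: 08:00–10:40, 11:40–14:30, 15:40–18:30.
Farrukh ∩ Bob: 10:00–10:40, 11:40–12:00, 12:10–13:00, 13:30–14:30, 15:40–16:30, 17:30–18:20.
Farrukh ∩ Bob ∩ Freya: 10:00–10:40, 11:40–12:00, 12:10–13:00, 13:30–14:30, 16:00–16:30, 17:30–18:00.
Windows ≥ 90 min: (none).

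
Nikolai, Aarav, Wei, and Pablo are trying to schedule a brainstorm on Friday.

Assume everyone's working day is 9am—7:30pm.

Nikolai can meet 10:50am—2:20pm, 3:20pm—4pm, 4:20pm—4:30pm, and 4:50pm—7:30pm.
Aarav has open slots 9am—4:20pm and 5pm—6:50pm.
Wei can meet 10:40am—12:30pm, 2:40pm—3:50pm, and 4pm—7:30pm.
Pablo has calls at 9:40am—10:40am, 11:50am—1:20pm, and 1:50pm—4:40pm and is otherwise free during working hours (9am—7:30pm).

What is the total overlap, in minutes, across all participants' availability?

170 minutes

Pablo free within 09:00–19:30: 09:00–09:40, 10:40–11:50, 13:20–13:50, 16:40–19:30.
Nikolai ∩ Aarav: 10:50–14:20, 15:20–16:00, 17:00–18:50.
Nikolai ∩ Aarav ∩ Wei: 10:50–12:30, 15:20–15:50, 17:00–18:50.
Nikolai ∩ Aarav ∩ Wei ∩ Pablo: 10:50–11:50, 17:00–18:50.
Total common minutes: 60 + 110 = 170.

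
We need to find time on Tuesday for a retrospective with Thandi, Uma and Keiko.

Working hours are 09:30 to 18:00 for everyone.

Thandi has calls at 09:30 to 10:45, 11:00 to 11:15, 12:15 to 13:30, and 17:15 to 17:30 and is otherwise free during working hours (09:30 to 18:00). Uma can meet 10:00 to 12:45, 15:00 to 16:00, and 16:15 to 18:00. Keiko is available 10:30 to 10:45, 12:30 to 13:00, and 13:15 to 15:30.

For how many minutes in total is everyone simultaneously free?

Thandi free within 09:30–18:00: 10:45–11:00, 11:15–12:15, 13:30–17:15, 17:30–18:00.
Thandi ∩ Uma: 10:45–11:00, 11:15–12:15, 15:00–16:00, 16:15–17:15, 17:30–18:00.
Thandi ∩ Uma ∩ Keiko: 15:00–15:30.
Total common minutes: 30.

30 minutes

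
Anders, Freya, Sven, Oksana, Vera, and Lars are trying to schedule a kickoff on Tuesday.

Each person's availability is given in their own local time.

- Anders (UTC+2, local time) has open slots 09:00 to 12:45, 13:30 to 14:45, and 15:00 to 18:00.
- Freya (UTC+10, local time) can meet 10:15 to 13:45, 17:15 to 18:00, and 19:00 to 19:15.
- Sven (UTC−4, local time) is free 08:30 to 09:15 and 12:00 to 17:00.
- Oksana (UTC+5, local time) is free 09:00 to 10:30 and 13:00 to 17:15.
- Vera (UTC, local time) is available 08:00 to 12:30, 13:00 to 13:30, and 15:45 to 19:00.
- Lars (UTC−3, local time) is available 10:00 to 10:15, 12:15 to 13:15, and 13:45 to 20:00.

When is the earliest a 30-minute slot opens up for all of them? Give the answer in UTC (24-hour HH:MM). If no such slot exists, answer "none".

Anders → UTC: 07:00–10:45, 11:30–12:45, 13:00–16:00.
Freya → UTC: 00:15–03:45, 07:15–08:00, 09:00–09:15.
Sven → UTC: 12:30–13:15, 16:00–21:00.
Oksana → UTC: 04:00–05:30, 08:00–12:15.
Vera → UTC: 08:00–12:30, 13:00–13:30, 15:45–19:00.
Lars → UTC: 13:00–13:15, 15:15–16:15, 16:45–23:00.
Anders ∩ Freya: 07:15–08:00, 09:00–09:15.
Anders ∩ Freya ∩ Sven: (none).
Anders ∩ Freya ∩ Sven ∩ Oksana: (none).
Anders ∩ Freya ∩ Sven ∩ Oksana ∩ Vera: (none).
Anders ∩ Freya ∩ Sven ∩ Oksana ∩ Vera ∩ Lars: (none).
Windows ≥ 30 min: (none).

none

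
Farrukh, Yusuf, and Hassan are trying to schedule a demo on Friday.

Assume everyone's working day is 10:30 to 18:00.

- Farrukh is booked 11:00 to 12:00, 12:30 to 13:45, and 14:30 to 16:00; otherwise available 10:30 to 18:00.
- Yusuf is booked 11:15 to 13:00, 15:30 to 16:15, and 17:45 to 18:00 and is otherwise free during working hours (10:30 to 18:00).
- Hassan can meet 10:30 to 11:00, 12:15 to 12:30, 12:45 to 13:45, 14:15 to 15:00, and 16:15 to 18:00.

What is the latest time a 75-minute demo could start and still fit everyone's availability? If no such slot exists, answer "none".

Farrukh free within 10:30–18:00: 10:30–11:00, 12:00–12:30, 13:45–14:30, 16:00–18:00.
Yusuf free within 10:30–18:00: 10:30–11:15, 13:00–15:30, 16:15–17:45.
Farrukh ∩ Yusuf: 10:30–11:00, 13:45–14:30, 16:15–17:45.
Farrukh ∩ Yusuf ∩ Hassan: 10:30–11:00, 14:15–14:30, 16:15–17:45.
Windows ≥ 75 min: 16:15–17:45.
Latest start in the last window 16:15–17:45 is 17:45 − 75 min = 16:30.

16:30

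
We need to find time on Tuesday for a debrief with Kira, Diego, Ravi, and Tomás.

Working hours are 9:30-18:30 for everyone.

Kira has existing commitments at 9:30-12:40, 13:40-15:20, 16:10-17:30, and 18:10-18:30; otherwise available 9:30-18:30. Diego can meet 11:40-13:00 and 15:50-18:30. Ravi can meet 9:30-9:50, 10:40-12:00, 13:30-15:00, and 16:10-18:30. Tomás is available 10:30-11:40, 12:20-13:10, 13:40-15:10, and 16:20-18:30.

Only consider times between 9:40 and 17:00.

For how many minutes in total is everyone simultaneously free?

0 minutes

Kira free within 09:30–18:30: 12:40–13:40, 15:20–16:10, 17:30–18:10.
Kira ∩ Diego: 12:40–13:00, 15:50–16:10, 17:30–18:10.
Kira ∩ Diego ∩ Ravi: 17:30–18:10.
Kira ∩ Diego ∩ Ravi ∩ Tomás: 17:30–18:10.
Restricted to 09:40–17:00: (none).
Total common minutes: 0.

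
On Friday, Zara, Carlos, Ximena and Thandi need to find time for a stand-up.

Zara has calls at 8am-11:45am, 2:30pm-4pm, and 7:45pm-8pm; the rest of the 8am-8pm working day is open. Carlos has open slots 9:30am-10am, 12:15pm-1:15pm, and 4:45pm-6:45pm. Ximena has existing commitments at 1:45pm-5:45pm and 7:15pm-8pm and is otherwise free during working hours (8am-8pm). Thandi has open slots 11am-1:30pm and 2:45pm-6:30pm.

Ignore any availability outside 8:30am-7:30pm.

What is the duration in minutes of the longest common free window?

Zara free within 08:00–20:00: 11:45–14:30, 16:00–19:45.
Ximena free within 08:00–20:00: 08:00–13:45, 17:45–19:15.
Zara ∩ Carlos: 12:15–13:15, 16:45–18:45.
Zara ∩ Carlos ∩ Ximena: 12:15–13:15, 17:45–18:45.
Zara ∩ Carlos ∩ Ximena ∩ Thandi: 12:15–13:15, 17:45–18:30.
Restricted to 08:30–19:30: 12:15–13:15, 17:45–18:30.
Common window lengths: 60, 45 min; longest is 60.

60 minutes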